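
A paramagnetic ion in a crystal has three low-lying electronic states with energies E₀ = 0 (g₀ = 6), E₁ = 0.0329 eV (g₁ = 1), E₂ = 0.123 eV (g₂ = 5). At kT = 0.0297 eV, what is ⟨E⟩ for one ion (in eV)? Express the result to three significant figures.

0.00322 eV

Eᵢ/kT = 0, 1.1077, 4.1414.
Z = Σ gᵢe^(−Eᵢ/kT) = 6·e^(−0) + 1·e^(−1.1077) + 5·e^(−4.1414) = 6.0000 + 0.33032 + 0.079503 = 6.4098.
⟨E⟩ = Σ Eᵢ gᵢe^(−Eᵢ/kT) / Z = (0·6.0000 + 0.0329·0.33032 + 0.123·0.079503) / 6.4098 = 0.00322 eV.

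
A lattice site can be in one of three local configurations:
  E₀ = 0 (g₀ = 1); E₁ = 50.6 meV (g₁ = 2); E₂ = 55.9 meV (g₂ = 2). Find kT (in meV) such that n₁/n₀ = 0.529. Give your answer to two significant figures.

38 meV

n₁/n₀ = (g₁/g₀) exp[−(E₁−E₀)/kT] = 0.529.
⇒ (E₁−E₀)/kT = ln((2/1)/0.529) = ln(3.781) = 1.330.
kT = 50.6 meV / 1.330 = 38 meV.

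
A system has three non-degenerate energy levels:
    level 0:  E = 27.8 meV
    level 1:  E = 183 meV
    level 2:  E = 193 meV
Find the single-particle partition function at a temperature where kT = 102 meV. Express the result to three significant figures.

Z = 1.08

Eᵢ/kT = 0.27255, 1.7941, 1.8922.
Z = Σ e^(−Eᵢ/kT) = e^(−0.27255) + e^(−1.7941) + e^(−1.8922) = 0.76144 + 0.16628 + 0.15074 = 1.0785.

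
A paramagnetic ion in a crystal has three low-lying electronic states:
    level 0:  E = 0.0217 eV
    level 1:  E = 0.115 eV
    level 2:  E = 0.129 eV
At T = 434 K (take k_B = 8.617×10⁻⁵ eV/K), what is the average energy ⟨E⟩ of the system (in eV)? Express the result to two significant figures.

0.034 eV

k_BT = 8.617×10⁻⁵ × 434 K = 0.03740 eV.
Eᵢ/kT = 0.5802, 3.075, 3.449.
Z = Σ e^(−Eᵢ/kT) = e^(−0.5802) + e^(−3.075) + e^(−3.449) = 0.5598 + 0.04619 + 0.03178 = 0.6378.
⟨E⟩ = Σ Eᵢ e^(−Eᵢ/kT) / Z = (0.0217·0.5598 + 0.115·0.04619 + 0.129·0.03178) / 0.6378 = 0.034 eV.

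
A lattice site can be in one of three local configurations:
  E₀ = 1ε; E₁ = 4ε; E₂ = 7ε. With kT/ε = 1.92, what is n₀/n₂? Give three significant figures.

n₀/n₂ = exp[−(E₀−E₂)/kT] = exp(−(-6ε)/(1.92ε)) = exp(3.1250) = 22.8.

22.8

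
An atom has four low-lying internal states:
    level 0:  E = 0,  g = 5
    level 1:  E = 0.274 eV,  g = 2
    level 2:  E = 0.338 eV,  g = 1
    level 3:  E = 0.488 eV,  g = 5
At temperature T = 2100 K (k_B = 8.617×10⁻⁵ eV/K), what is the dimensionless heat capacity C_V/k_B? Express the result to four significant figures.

k_BT = 8.617×10⁻⁵ × 2100 K = 0.180957 eV.
Eᵢ/kT = 0, 1.51417, 1.86785, 2.69677.
Z = Σ gᵢe^(−Eᵢ/kT) = 5·e^(−0) + 2·e^(−1.51417) + 1·e^(−1.86785) + 5·e^(−2.69677) = 5.00000 + 0.439981 + 0.154455 + 0.337115 = 5.93155.
⟨E⟩ = 0.0568608 eV, ⟨E²⟩ = 0.0220785 eV².
C_V/k_B = (⟨E²⟩ − ⟨E⟩²)/(kT)² = (0.0220785 − 0.00323315)/0.0327454 = 0.5755.

0.5755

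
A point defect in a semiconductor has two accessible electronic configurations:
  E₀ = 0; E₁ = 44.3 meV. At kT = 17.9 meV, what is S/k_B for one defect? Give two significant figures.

0.27

Eᵢ/kT = 0, 2.475.
Z = Σ e^(−Eᵢ/kT) = e^(−0) + e^(−2.475) = 1.000 + 0.08416 = 1.084.
⟨E⟩ = Σ EᵢPᵢ = 3.439 meV.
S/k_B = ln Z + ⟨E⟩/kT = ln(1.084) + 3.439/17.9 = 0.08066 + 0.1921 = 0.27.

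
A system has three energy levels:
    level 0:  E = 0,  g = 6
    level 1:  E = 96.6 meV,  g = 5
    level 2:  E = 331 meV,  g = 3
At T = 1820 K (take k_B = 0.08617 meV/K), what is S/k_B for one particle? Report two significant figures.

2.5

k_BT = 0.08617 × 1820 K = 156.8 meV.
Eᵢ/kT = 0, 0.6161, 2.111.
Z = Σ gᵢe^(−Eᵢ/kT) = 6·e^(−0) + 5·e^(−0.6161) + 3·e^(−2.111) = 6.000 + 2.700 + 0.3634 = 9.063.
⟨E⟩ = Σ EᵢPᵢ = 42.05 meV.
S/k_B = ln Z + ⟨E⟩/kT = ln(9.063) + 42.05/156.8 = 2.204 + 0.2682 = 2.5.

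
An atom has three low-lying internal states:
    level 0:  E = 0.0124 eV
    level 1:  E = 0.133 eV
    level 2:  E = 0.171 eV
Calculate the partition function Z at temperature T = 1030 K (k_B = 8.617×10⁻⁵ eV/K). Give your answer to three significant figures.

Z = 1.24

k_BT = 8.617×10⁻⁵ × 1030 K = 0.088755 eV.
Eᵢ/kT = 0.13971, 1.4985, 1.9267.
Z = Σ e^(−Eᵢ/kT) = e^(−0.13971) + e^(−1.4985) + e^(−1.9267) = 0.86961 + 0.22347 + 0.14563 = 1.2387.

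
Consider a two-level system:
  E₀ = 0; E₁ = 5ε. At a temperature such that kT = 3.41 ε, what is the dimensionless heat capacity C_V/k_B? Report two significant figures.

Eᵢ/kT = 0, 1.466.
Z = Σ e^(−Eᵢ/kT) = e^(−0) + e^(−1.466) = 1.000 + 0.2308 = 1.231.
⟨E⟩ = 0.9374 ε, ⟨E²⟩ = 4.687 ε².
C_V/k_B = (⟨E²⟩ − ⟨E⟩²)/(kT)² = (4.687 − 0.8787)/11.63 = 0.33.

0.33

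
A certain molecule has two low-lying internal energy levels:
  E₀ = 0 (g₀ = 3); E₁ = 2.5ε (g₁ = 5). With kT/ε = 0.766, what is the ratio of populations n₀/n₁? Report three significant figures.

n₀/n₁ = (g₀/g₁) exp[−(E₀−E₁)/kT] = (3/5) × exp(−(-2.5ε)/(0.766ε)) = (3/5) × exp(3.2637) = 15.7.

15.7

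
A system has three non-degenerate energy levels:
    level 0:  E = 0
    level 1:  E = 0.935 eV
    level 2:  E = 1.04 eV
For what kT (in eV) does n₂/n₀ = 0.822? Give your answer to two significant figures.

5.3 eV

n₂/n₀ = exp[−(E₂−E₀)/kT] = 0.822.
⇒ (E₂−E₀)/kT = ln(1/0.822) = ln(1.217) = 0.1964.
kT = 1.04 eV / 0.1964 = 5.3 eV.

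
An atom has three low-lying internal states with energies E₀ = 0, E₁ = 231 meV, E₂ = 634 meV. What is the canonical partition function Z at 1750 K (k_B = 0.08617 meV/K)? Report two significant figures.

Z = 1.2

k_BT = 0.08617 × 1750 K = 150.8 meV.
Eᵢ/kT = 0, 1.532, 4.204.
Z = Σ e^(−Eᵢ/kT) = e^(−0) + e^(−1.532) + e^(−4.204) = 1.000 + 0.2161 + 0.01494 = 1.231.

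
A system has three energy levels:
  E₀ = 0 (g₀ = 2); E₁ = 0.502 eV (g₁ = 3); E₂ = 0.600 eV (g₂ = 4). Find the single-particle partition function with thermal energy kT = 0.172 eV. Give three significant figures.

Eᵢ/kT = 0, 2.9186, 3.4884.
Z = Σ gᵢe^(−Eᵢ/kT) = 2·e^(−0) + 3·e^(−2.9186) + 4·e^(−3.4884) = 2.0000 + 0.16203 + 0.12220 = 2.2842.

Z = 2.28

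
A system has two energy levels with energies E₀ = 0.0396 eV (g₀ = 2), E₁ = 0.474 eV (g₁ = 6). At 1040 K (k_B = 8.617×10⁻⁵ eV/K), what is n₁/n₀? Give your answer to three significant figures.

0.0235

k_BT = 8.617×10⁻⁵ × 1040 K = 0.089617 eV.
n₁/n₀ = (g₁/g₀) exp[−(E₁−E₀)/kT] = (6/2) × exp(−(0.4344 eV)/(0.089617 eV)) = (6/2) × exp(-4.8473) = 0.0235.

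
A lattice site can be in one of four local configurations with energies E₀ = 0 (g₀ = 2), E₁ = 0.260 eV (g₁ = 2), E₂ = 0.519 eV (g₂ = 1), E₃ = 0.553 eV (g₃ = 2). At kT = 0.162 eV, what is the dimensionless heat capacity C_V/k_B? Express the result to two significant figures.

Eᵢ/kT = 0, 1.605, 3.204, 3.414.
Z = Σ gᵢe^(−Eᵢ/kT) = 2·e^(−0) + 2·e^(−1.605) + 1·e^(−3.204) + 2·e^(−3.414) = 2.000 + 0.4018 + 0.04060 + 0.06582 = 2.508.
⟨E⟩ = 0.06457 eV, ⟨E²⟩ = 0.02322 eV².
C_V/k_B = (⟨E²⟩ − ⟨E⟩²)/(kT)² = (0.02322 − 0.004169)/0.02624 = 0.73.

0.73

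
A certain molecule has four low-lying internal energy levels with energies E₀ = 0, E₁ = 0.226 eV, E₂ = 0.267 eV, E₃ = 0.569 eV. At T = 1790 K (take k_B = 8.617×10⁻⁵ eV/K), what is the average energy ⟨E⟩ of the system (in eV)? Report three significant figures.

0.0794 eV

k_BT = 8.617×10⁻⁵ × 1790 K = 0.15424 eV.
Eᵢ/kT = 0, 1.4652, 1.7311, 3.6891.
Z = Σ e^(−Eᵢ/kT) = e^(−0) + e^(−1.4652) + e^(−1.7311) + e^(−3.6891) = 1.0000 + 0.23103 + 0.17709 + 0.024994 = 1.4331.
⟨E⟩ = Σ Eᵢ e^(−Eᵢ/kT) / Z = (0·1.0000 + 0.226·0.23103 + 0.267·0.17709 + 0.569·0.024994) / 1.4331 = 0.0794 eV.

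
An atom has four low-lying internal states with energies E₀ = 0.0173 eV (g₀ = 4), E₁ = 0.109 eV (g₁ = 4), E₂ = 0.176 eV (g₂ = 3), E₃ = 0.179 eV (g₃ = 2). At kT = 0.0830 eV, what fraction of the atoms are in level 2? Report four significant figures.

Eᵢ/kT = 0.208434, 1.31325, 2.12048, 2.15663.
Z = Σ gᵢe^(−Eᵢ/kT) = 4·e^(−0.208434) + 4·e^(−1.31325) + 3·e^(−2.12048) + 2·e^(−2.15663) = 3.24742 + 1.07578 + 0.359922 + 0.231429 = 4.91455.
P₂ = g₂ e^(−E₂/kT) / Z = 0.359922/4.91455 = 0.07324.

0.07324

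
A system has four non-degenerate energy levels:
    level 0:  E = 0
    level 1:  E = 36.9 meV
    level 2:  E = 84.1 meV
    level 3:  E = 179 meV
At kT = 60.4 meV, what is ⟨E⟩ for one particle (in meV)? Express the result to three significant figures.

27.2 meV

Eᵢ/kT = 0, 0.61093, 1.3924, 2.9636.
Z = Σ e^(−Eᵢ/kT) = e^(−0) + e^(−0.61093) + e^(−1.3924) + e^(−2.9636) = 1.0000 + 0.54285 + 0.24848 + 0.051633 = 1.8430.
⟨E⟩ = Σ Eᵢ e^(−Eᵢ/kT) / Z = (0·1.0000 + 36.9·0.54285 + 84.1·0.24848 + 179·0.051633) / 1.8430 = 27.2 meV.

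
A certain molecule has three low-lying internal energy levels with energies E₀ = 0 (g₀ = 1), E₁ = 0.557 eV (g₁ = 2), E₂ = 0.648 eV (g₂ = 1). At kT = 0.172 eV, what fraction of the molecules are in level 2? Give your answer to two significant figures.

Eᵢ/kT = 0, 3.238, 3.767.
Z = Σ gᵢe^(−Eᵢ/kT) = 1·e^(−0) + 2·e^(−3.238) + 1·e^(−3.767) = 1.000 + 0.07848 + 0.02312 = 1.102.
P₂ = g₂ e^(−E₂/kT) / Z = 0.02312/1.102 = 0.021.

0.021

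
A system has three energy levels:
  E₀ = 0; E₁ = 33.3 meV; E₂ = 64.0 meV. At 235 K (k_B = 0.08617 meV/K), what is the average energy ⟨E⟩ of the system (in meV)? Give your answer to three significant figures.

7.40 meV

k_BT = 0.08617 × 235 K = 20.250 meV.
Eᵢ/kT = 0, 1.6444, 3.1605.
Z = Σ e^(−Eᵢ/kT) = e^(−0) + e^(−1.6444) + e^(−3.1605) = 1.0000 + 0.19313 + 0.042405 = 1.2355.
⟨E⟩ = Σ Eᵢ e^(−Eᵢ/kT) / Z = (0·1.0000 + 33.3·0.19313 + 64.0·0.042405) / 1.2355 = 7.40 meV.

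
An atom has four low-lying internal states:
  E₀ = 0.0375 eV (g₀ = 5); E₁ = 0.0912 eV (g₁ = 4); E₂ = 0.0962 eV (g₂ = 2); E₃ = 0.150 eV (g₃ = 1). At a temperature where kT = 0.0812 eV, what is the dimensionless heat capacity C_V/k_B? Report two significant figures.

Eᵢ/kT = 0.4618, 1.123, 1.185, 1.847.
Z = Σ gᵢe^(−Eᵢ/kT) = 5·e^(−0.4618) + 4·e^(−1.123) + 2·e^(−1.185) + 1·e^(−1.847) = 3.151 + 1.301 + 0.6115 + 0.1577 = 5.221.
⟨E⟩ = 0.06116 eV, ⟨E²⟩ = 0.004685 eV².
C_V/k_B = (⟨E²⟩ − ⟨E⟩²)/(kT)² = (0.004685 − 0.003741)/0.006593 = 0.14.

0.14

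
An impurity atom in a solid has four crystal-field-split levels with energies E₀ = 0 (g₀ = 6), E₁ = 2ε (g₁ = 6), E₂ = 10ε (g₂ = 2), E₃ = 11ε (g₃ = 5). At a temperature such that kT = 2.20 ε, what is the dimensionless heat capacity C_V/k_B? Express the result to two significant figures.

0.30

Eᵢ/kT = 0, 0.9091, 4.545, 5.000.
Z = Σ gᵢe^(−Eᵢ/kT) = 6·e^(−0) + 6·e^(−0.9091) + 2·e^(−4.545) + 5·e^(−5.000) = 6.000 + 2.417 + 0.02124 + 0.03369 = 8.472.
⟨E⟩ = 0.6394 ε, ⟨E²⟩ = 1.873 ε².
C_V/k_B = (⟨E²⟩ − ⟨E⟩²)/(kT)² = (1.873 − 0.4088)/4.840 = 0.30.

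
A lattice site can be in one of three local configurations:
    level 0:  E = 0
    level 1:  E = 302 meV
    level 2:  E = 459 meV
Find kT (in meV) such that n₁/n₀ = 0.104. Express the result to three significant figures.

133 meV

n₁/n₀ = exp[−(E₁−E₀)/kT] = 0.104.
⇒ (E₁−E₀)/kT = ln(1/0.104) = ln(9.6154) = 2.2634.
kT = 302 meV / 2.2634 = 133 meV.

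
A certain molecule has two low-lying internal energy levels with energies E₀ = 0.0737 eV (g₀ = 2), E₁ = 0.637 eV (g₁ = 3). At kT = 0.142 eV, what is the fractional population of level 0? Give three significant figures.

0.972

Eᵢ/kT = 0.51901, 4.4859.
Z = Σ gᵢe^(−Eᵢ/kT) = 2·e^(−0.51901) + 3·e^(−4.4859) = 1.1902 + 0.033800 = 1.2240.
P₀ = g₀ e^(−E₀/kT) / Z = 1.1902/1.2240 = 0.972.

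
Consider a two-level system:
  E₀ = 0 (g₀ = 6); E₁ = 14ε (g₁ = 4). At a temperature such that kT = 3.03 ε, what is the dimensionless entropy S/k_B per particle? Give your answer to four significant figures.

1.828

Eᵢ/kT = 0, 4.62046.
Z = Σ gᵢe^(−Eᵢ/kT) = 6·e^(−0) + 4·e^(−4.62046) = 6.00000 + 0.0393931 = 6.03939.
⟨E⟩ = Σ EᵢPᵢ = 0.0913177 ε.
S/k_B = ln Z + ⟨E⟩/kT = ln(6.03939) + 0.0913177/3.03 = 1.79830 + 0.0301379 = 1.828.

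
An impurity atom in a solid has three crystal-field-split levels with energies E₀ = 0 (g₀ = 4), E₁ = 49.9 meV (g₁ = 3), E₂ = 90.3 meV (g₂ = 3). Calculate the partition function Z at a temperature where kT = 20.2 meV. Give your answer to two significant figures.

Z = 4.3

Eᵢ/kT = 0, 2.470, 4.470.
Z = Σ gᵢe^(−Eᵢ/kT) = 4·e^(−0) + 3·e^(−2.470) + 3·e^(−4.470) = 4.000 + 0.2538 + 0.03434 = 4.288.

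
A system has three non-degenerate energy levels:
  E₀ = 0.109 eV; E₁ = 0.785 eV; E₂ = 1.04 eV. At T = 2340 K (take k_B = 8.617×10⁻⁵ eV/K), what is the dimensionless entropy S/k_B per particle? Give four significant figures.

0.1998

k_BT = 8.617×10⁻⁵ × 2340 K = 0.201638 eV.
Eᵢ/kT = 0.540573, 3.89312, 5.15776.
Z = Σ e^(−Eᵢ/kT) = e^(−0.540573) + e^(−3.89312) + e^(−5.15776) = 0.582414 + 0.0203817 + 0.00575458 = 0.608550.
⟨E⟩ = Σ EᵢPᵢ = 0.140445 eV.
S/k_B = ln Z + ⟨E⟩/kT = ln(0.608550) + 0.140445/0.201638 = -0.496676 + 0.696520 = 0.1998.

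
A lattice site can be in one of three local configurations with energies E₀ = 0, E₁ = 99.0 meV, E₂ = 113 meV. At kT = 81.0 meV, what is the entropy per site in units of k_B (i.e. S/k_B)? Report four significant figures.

0.8909

Eᵢ/kT = 0, 1.22222, 1.39506.
Z = Σ e^(−Eᵢ/kT) = e^(−0) + e^(−1.22222) + e^(−1.39506) = 1.00000 + 0.294575 + 0.247818 = 1.54239.
⟨E⟩ = Σ EᵢPᵢ = 37.0635 meV.
S/k_B = ln Z + ⟨E⟩/kT = ln(1.54239) + 37.0635/81.0 = 0.433333 + 0.457574 = 0.8909.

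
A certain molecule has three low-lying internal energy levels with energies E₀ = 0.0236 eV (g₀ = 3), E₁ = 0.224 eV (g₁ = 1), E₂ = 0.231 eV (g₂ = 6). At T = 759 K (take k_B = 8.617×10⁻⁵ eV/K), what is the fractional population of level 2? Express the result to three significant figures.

k_BT = 8.617×10⁻⁵ × 759 K = 0.065403 eV.
Eᵢ/kT = 0.36084, 3.4249, 3.5319.
Z = Σ gᵢe^(−Eᵢ/kT) = 3·e^(−0.36084) + 1·e^(−3.4249) + 6·e^(−3.5319) = 2.0913 + 0.032553 + 0.17550 = 2.2994.
P₂ = g₂ e^(−E₂/kT) / Z = 0.17550/2.2994 = 0.0763.

0.0763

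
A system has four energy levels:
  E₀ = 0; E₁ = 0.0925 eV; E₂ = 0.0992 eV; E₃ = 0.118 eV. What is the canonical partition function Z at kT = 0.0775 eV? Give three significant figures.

Z = 1.80

Eᵢ/kT = 0, 1.1935, 1.2800, 1.5226.
Z = Σ e^(−Eᵢ/kT) = e^(−0) + e^(−1.1935) + e^(−1.2800) + e^(−1.5226) = 1.0000 + 0.30316 + 0.27804 + 0.21814 = 1.7993.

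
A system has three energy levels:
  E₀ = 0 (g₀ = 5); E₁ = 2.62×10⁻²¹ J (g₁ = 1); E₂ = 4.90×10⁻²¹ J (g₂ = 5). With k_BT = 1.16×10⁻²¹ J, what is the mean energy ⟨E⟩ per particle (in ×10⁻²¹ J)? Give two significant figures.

Eᵢ/kT = 0, 2.259, 4.224.
Z = Σ gᵢe^(−Eᵢ/kT) = 5·e^(−0) + 1·e^(−2.259) + 5·e^(−4.224) = 5.000 + 0.1045 + 0.07320 = 5.178.
⟨E⟩ = Σ Eᵢ gᵢe^(−Eᵢ/kT) / Z = (0·5.000 + 2.62·0.1045 + 4.90·0.07320) / 5.178 = 0.12 ×10⁻²¹ J.

0.12 ×10⁻²¹ J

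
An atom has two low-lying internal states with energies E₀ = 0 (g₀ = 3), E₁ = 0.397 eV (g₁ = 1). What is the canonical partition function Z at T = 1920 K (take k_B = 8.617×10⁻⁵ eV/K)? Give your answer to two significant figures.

Z = 3.1

k_BT = 8.617×10⁻⁵ × 1920 K = 0.1654 eV.
Eᵢ/kT = 0, 2.400.
Z = Σ gᵢe^(−Eᵢ/kT) = 3·e^(−0) + 1·e^(−2.400) = 3.000 + 0.09072 = 3.091.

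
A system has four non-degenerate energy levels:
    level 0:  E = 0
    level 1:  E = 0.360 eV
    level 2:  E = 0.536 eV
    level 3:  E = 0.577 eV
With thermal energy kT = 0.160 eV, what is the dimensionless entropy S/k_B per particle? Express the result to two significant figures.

Eᵢ/kT = 0, 2.250, 3.350, 3.606.
Z = Σ e^(−Eᵢ/kT) = e^(−0) + e^(−2.250) + e^(−3.350) + e^(−3.606) = 1.000 + 0.1054 + 0.03508 + 0.02716 = 1.168.
⟨E⟩ = Σ EᵢPᵢ = 0.06200 eV.
S/k_B = ln Z + ⟨E⟩/kT = ln(1.168) + 0.06200/0.160 = 0.1553 + 0.3875 = 0.54.

0.54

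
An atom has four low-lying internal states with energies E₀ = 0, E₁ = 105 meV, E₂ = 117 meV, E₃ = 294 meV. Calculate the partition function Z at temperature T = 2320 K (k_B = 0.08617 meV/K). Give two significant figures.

k_BT = 0.08617 × 2320 K = 199.9 meV.
Eᵢ/kT = 0, 0.5253, 0.5853, 1.471.
Z = Σ e^(−Eᵢ/kT) = e^(−0) + e^(−0.5253) + e^(−0.5853) + e^(−1.471) = 1.000 + 0.5914 + 0.5569 + 0.2297 = 2.378.

Z = 2.4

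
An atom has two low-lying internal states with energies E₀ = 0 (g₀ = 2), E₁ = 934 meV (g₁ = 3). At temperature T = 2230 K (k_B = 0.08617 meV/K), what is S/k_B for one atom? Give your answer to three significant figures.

0.761

k_BT = 0.08617 × 2230 K = 192.16 meV.
Eᵢ/kT = 0, 4.8605.
Z = Σ gᵢe^(−Eᵢ/kT) = 2·e^(−0) + 3·e^(−4.8605) = 2.0000 + 0.023240 = 2.0232.
⟨E⟩ = Σ EᵢPᵢ = 10.729 meV.
S/k_B = ln Z + ⟨E⟩/kT = ln(2.0232) + 10.729/192.16 = 0.70468 + 0.055834 = 0.761.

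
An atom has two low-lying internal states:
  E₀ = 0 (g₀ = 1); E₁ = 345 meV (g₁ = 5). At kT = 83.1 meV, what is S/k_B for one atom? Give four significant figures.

0.3786

Eᵢ/kT = 0, 4.15162.
Z = Σ gᵢe^(−Eᵢ/kT) = 1·e^(−0) + 5·e^(−4.15162) = 1.00000 + 0.0786945 = 1.07869.
⟨E⟩ = Σ EᵢPᵢ = 25.1690 meV.
S/k_B = ln Z + ⟨E⟩/kT = ln(1.07869) + 25.1690/83.1 = 0.0757473 + 0.302876 = 0.3786.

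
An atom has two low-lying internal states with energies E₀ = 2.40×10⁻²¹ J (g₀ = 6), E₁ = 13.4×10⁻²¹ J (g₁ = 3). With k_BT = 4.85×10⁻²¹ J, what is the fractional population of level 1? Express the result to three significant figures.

Eᵢ/kT = 0.49485, 2.7629.
Z = Σ gᵢe^(−Eᵢ/kT) = 6·e^(−0.49485) + 3·e^(−2.7629) = 3.6580 + 0.18933 = 3.8473.
P₁ = g₁ e^(−E₁/kT) / Z = 0.18933/3.8473 = 0.0492.

0.0492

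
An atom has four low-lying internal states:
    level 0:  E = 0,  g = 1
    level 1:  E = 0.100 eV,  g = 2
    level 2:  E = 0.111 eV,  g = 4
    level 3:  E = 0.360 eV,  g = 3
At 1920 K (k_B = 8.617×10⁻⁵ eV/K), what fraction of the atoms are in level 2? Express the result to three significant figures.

0.457

k_BT = 8.617×10⁻⁵ × 1920 K = 0.16545 eV.
Eᵢ/kT = 0, 0.60441, 0.67090, 2.1759.
Z = Σ gᵢe^(−Eᵢ/kT) = 1·e^(−0) + 2·e^(−0.60441) + 4·e^(−0.67090) + 3·e^(−2.1759) = 1.0000 + 1.0928 + 2.0450 + 0.34052 = 4.4783.
P₂ = g₂ e^(−E₂/kT) / Z = 2.0450/4.4783 = 0.457.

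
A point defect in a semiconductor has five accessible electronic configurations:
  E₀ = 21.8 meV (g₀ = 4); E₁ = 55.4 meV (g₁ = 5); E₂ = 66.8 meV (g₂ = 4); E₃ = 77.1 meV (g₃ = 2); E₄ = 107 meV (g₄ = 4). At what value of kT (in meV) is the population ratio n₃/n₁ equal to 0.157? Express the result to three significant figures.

n₃/n₁ = (g₃/g₁) exp[−(E₃−E₁)/kT] = 0.157.
⇒ (E₃−E₁)/kT = ln((2/5)/0.157) = ln(2.5478) = 0.93523.
kT = 21.7 meV / 0.93523 = 23.2 meV.

23.2 meV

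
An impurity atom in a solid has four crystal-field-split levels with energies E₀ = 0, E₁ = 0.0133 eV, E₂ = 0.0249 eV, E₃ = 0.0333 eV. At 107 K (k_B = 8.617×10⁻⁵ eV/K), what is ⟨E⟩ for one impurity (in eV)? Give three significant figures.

k_BT = 8.617×10⁻⁵ × 107 K = 0.0092202 eV.
Eᵢ/kT = 0, 1.4425, 2.7006, 3.6116.
Z = Σ e^(−Eᵢ/kT) = e^(−0) + e^(−1.4425) + e^(−2.7006) + e^(−3.6116) = 1.0000 + 0.23634 + 0.067165 + 0.027009 = 1.3305.
⟨E⟩ = Σ Eᵢ e^(−Eᵢ/kT) / Z = (0·1.0000 + 0.0133·0.23634 + 0.0249·0.067165 + 0.0333·0.027009) / 1.3305 = 0.00430 eV.

0.00430 eV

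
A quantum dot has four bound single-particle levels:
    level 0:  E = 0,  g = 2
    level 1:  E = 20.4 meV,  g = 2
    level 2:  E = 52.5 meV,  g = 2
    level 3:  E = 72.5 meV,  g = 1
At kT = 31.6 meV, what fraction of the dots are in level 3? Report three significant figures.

Eᵢ/kT = 0, 0.64557, 1.6614, 2.2943.
Z = Σ gᵢe^(−Eᵢ/kT) = 2·e^(−0) + 2·e^(−0.64557) + 2·e^(−1.6614) + 1·e^(−2.2943) = 2.0000 + 1.0487 + 0.37975 + 0.10083 = 3.5293.
P₃ = g₃ e^(−E₃/kT) / Z = 0.10083/3.5293 = 0.0286.

0.0286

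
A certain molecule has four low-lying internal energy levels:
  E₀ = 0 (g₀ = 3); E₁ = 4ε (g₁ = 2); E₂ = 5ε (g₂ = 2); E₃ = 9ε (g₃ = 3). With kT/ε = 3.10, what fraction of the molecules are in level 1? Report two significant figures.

0.13

Eᵢ/kT = 0, 1.290, 1.613, 2.903.
Z = Σ gᵢe^(−Eᵢ/kT) = 3·e^(−0) + 2·e^(−1.290) + 2·e^(−1.613) + 3·e^(−2.903) = 3.000 + 0.5505 + 0.3986 + 0.1646 = 4.114.
P₁ = g₁ e^(−E₁/kT) / Z = 0.5505/4.114 = 0.13.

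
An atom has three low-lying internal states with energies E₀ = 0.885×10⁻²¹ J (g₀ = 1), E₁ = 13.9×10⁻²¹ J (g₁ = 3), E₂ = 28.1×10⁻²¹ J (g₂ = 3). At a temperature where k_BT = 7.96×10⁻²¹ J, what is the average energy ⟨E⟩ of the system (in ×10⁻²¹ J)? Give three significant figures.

7.00 ×10⁻²¹ J

Eᵢ/kT = 0.11118, 1.7462, 3.5302.
Z = Σ gᵢe^(−Eᵢ/kT) = 1·e^(−0.11118) + 3·e^(−1.7462) + 3·e^(−3.5302) = 0.89478 + 0.52331 + 0.087897 = 1.5060.
⟨E⟩ = Σ Eᵢ gᵢe^(−Eᵢ/kT) / Z = (0.885·0.89478 + 13.9·0.52331 + 28.1·0.087897) / 1.5060 = 7.00 ×10⁻²¹ J.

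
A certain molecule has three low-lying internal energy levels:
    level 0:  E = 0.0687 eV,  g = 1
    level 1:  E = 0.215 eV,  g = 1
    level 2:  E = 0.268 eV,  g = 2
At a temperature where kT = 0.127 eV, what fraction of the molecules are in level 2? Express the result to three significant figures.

0.240

Eᵢ/kT = 0.54094, 1.6929, 2.1102.
Z = Σ gᵢe^(−Eᵢ/kT) = 1·e^(−0.54094) + 1·e^(−1.6929) + 2·e^(−2.1102) = 0.58220 + 0.18399 + 0.24243 = 1.0086.
P₂ = g₂ e^(−E₂/kT) / Z = 0.24243/1.0086 = 0.240.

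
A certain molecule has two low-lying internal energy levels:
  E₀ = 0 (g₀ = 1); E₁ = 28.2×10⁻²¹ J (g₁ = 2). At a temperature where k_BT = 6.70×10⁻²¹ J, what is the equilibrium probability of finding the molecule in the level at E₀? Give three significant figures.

0.971

Eᵢ/kT = 0, 4.2090.
Z = Σ gᵢe^(−Eᵢ/kT) = 1·e^(−0) + 2·e^(−4.2090) = 1.0000 + 0.029722 = 1.0297.
P₀ = g₀ e^(−E₀/kT) / Z = 1.0000/1.0297 = 0.971.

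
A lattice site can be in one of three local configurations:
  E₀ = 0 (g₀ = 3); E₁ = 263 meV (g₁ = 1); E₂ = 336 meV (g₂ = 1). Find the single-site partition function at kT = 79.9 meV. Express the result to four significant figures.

Z = 3.052

Eᵢ/kT = 0, 3.29161, 4.20526.
Z = Σ gᵢe^(−Eᵢ/kT) = 3·e^(−0) + 1·e^(−3.29161) + 1·e^(−4.20526) = 3.00000 + 0.0371939 + 0.0149169 = 3.05211.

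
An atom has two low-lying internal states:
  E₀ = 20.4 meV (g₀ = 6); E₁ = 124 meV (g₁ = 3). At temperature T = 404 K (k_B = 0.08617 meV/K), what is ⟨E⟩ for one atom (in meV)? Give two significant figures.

23 meV

k_BT = 0.08617 × 404 K = 34.81 meV.
Eᵢ/kT = 0.5860, 3.562.
Z = Σ gᵢe^(−Eᵢ/kT) = 6·e^(−0.5860) + 3·e^(−3.562) = 3.339 + 0.08515 = 3.424.
⟨E⟩ = Σ Eᵢ gᵢe^(−Eᵢ/kT) / Z = (20.4·3.339 + 124·0.08515) / 3.424 = 23 meV.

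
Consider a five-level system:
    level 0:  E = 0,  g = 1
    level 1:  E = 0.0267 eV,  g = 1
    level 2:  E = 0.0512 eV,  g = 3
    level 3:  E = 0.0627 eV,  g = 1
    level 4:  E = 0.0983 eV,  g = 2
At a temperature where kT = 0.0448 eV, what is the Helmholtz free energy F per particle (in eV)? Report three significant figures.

-0.0489 eV

Eᵢ/kT = 0, 0.59598, 1.1429, 1.3996, 2.1942.
Z = Σ gᵢe^(−Eᵢ/kT) = 1·e^(−0) + 1·e^(−0.59598) + 3·e^(−1.1429) + 1·e^(−1.3996) + 2·e^(−2.1942) = 1.0000 + 0.55102 + 0.95668 + 0.24670 + 0.22290 = 2.9773.
F = −kT ln Z = −0.0448 × ln(2.9773) = −0.0448 × 1.0910 = -0.0489 eV.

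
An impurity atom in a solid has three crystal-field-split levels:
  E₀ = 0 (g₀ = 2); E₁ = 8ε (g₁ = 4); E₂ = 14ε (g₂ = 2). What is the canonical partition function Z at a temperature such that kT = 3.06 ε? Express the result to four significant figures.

Z = 2.313

Eᵢ/kT = 0, 2.61438, 4.57516.
Z = Σ gᵢe^(−Eᵢ/kT) = 2·e^(−0) + 4·e^(−2.61438) + 2·e^(−4.57516) = 2.00000 + 0.292853 + 0.0206093 = 2.31346.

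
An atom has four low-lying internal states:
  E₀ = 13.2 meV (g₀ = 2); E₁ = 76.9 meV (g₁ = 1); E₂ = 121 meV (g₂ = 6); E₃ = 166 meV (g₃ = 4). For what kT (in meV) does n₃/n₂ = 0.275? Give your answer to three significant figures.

50.8 meV

n₃/n₂ = (g₃/g₂) exp[−(E₃−E₂)/kT] = 0.275.
⇒ (E₃−E₂)/kT = ln((4/6)/0.275) = ln(2.4242) = 0.88550.
kT = 45 meV / 0.88550 = 50.8 meV.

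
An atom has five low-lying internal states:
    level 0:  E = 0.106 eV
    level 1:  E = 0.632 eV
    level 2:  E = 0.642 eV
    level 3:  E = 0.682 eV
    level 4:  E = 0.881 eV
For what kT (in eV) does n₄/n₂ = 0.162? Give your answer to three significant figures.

0.131 eV

n₄/n₂ = exp[−(E₄−E₂)/kT] = 0.162.
⇒ (E₄−E₂)/kT = ln(1/0.162) = ln(6.1728) = 1.8202.
kT = 0.239 eV / 1.8202 = 0.131 eV.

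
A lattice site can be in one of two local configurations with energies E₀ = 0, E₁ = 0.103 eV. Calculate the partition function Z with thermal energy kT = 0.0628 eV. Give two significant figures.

Z = 1.2

Eᵢ/kT = 0, 1.640.
Z = Σ e^(−Eᵢ/kT) = e^(−0) + e^(−1.640) = 1.000 + 0.1940 = 1.194.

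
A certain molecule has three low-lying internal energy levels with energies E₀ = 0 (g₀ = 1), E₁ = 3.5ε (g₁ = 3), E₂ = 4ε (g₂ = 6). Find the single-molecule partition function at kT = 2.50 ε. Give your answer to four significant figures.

Eᵢ/kT = 0, 1.40000, 1.60000.
Z = Σ gᵢe^(−Eᵢ/kT) = 1·e^(−0) + 3·e^(−1.40000) + 6·e^(−1.60000) = 1.00000 + 0.739791 + 1.21138 = 2.95117.

Z = 2.951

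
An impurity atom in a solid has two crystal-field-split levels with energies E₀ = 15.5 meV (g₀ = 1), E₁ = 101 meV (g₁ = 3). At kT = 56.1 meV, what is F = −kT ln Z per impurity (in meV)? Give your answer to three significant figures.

Eᵢ/kT = 0.27629, 1.8004.
Z = Σ gᵢe^(−Eᵢ/kT) = 1·e^(−0.27629) + 3·e^(−1.8004) = 0.75859 + 0.49570 = 1.2543.
F = −kT ln Z = −56.1 × ln(1.2543) = −56.1 × 0.22658 = -12.7 meV.

-12.7 meV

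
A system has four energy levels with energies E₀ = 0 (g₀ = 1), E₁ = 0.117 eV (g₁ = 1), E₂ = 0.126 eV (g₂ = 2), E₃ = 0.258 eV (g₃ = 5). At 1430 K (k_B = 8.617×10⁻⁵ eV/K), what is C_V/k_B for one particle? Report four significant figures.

0.6239

k_BT = 8.617×10⁻⁵ × 1430 K = 0.123223 eV.
Eᵢ/kT = 0, 0.949498, 1.02254, 2.09376.
Z = Σ gᵢe^(−Eᵢ/kT) = 1·e^(−0) + 1·e^(−0.949498) + 2·e^(−1.02254) + 5·e^(−2.09376) = 1.00000 + 0.386935 + 0.719360 + 0.616115 = 2.72241.
⟨E⟩ = 0.108312 eV, ⟨E²⟩ = 0.0212049 eV².
C_V/k_B = (⟨E²⟩ − ⟨E⟩²)/(kT)² = (0.0212049 − 0.0117315)/0.0151839 = 0.6239.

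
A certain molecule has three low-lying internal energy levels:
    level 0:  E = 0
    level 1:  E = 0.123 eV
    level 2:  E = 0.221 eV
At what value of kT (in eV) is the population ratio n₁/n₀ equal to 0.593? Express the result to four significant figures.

0.2354 eV

n₁/n₀ = exp[−(E₁−E₀)/kT] = 0.593.
⇒ (E₁−E₀)/kT = ln(1/0.593) = ln(1.68634) = 0.522560.
kT = 0.123 eV / 0.522560 = 0.2354 eV.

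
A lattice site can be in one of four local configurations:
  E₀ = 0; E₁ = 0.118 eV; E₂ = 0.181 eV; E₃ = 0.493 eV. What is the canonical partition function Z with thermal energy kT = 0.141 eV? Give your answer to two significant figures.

Eᵢ/kT = 0, 0.8369, 1.284, 3.496.
Z = Σ e^(−Eᵢ/kT) = e^(−0) + e^(−0.8369) + e^(−1.284) + e^(−3.496) = 1.000 + 0.4331 + 0.2769 + 0.03032 = 1.740.

Z = 1.7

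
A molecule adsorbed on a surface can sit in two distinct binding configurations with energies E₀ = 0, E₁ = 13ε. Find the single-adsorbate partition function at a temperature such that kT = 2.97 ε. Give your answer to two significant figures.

Z = 1.0

Eᵢ/kT = 0, 4.377.
Z = Σ e^(−Eᵢ/kT) = e^(−0) + e^(−4.377) = 1.000 + 0.01256 = 1.013.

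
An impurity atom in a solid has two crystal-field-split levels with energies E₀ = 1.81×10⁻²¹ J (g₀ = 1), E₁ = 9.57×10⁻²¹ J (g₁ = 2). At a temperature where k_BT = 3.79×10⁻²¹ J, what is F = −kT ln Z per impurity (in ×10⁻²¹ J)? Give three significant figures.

Eᵢ/kT = 0.47757, 2.5251.
Z = Σ gᵢe^(−Eᵢ/kT) = 1·e^(−0.47757) + 2·e^(−2.5251) = 0.62029 + 0.16010 = 0.78039.
F = −kT ln Z = −3.79 × ln(0.78039) = −3.79 × -0.24796 = 0.940 ×10⁻²¹ J.

0.940 ×10⁻²¹ J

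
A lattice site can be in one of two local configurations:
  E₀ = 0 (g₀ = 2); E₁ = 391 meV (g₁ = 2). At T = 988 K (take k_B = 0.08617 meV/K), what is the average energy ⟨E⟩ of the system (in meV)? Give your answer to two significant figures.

3.9 meV

k_BT = 0.08617 × 988 K = 85.14 meV.
Eᵢ/kT = 0, 4.592.
Z = Σ gᵢe^(−Eᵢ/kT) = 2·e^(−0) + 2·e^(−4.592) = 2.000 + 0.02027 = 2.020.
⟨E⟩ = Σ Eᵢ gᵢe^(−Eᵢ/kT) / Z = (0·2.000 + 391·0.02027) / 2.020 = 3.9 meV.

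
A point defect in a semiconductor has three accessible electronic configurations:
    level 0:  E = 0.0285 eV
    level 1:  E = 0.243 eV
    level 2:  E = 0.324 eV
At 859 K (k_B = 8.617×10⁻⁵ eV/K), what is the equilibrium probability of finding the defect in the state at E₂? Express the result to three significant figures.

k_BT = 8.617×10⁻⁵ × 859 K = 0.074020 eV.
Eᵢ/kT = 0.38503, 3.2829, 4.3772.
Z = Σ e^(−Eᵢ/kT) = e^(−0.38503) + e^(−3.2829) + e^(−4.3772) = 0.68043 + 0.037519 + 0.012560 = 0.73051.
P₂ = e^(−E₂/kT) / Z = 0.012560/0.73051 = 0.0172.

0.0172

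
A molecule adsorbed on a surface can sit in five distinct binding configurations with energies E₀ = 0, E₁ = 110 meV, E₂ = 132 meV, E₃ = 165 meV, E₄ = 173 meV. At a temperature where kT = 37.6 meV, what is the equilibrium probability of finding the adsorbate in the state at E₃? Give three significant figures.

Eᵢ/kT = 0, 2.9255, 3.5106, 4.3883, 4.6011.
Z = Σ e^(−Eᵢ/kT) = e^(−0) + e^(−2.9255) + e^(−3.5106) + e^(−4.3883) + e^(−4.6011) = 1.0000 + 0.053638 + 0.029879 + 0.012422 + 0.010041 = 1.1060.
P₃ = e^(−E₃/kT) / Z = 0.012422/1.1060 = 0.0112.

0.0112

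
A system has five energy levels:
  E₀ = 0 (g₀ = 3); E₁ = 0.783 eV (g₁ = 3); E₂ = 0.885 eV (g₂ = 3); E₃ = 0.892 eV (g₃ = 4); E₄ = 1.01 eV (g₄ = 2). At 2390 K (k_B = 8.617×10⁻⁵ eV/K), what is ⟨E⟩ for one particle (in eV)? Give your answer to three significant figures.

k_BT = 8.617×10⁻⁵ × 2390 K = 0.20595 eV.
Eᵢ/kT = 0, 3.8019, 4.2972, 4.3311, 4.9041.
Z = Σ gᵢe^(−Eᵢ/kT) = 3·e^(−0) + 3·e^(−3.8019) + 3·e^(−4.2972) + 4·e^(−4.3311) + 2·e^(−4.9041) = 3.0000 + 0.066985 + 0.040820 + 0.052612 + 0.014832 = 3.1752.
⟨E⟩ = Σ Eᵢ gᵢe^(−Eᵢ/kT) / Z = (0·3.0000 + 0.783·0.066985 + 0.885·0.040820 + 0.892·0.052612 + 1.01·0.014832) / 3.1752 = 0.0474 eV.

0.0474 eV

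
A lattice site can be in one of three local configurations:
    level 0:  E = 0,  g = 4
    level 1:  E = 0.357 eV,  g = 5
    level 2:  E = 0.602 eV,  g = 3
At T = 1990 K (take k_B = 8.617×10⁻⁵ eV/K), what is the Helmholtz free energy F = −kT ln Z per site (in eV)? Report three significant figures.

-0.266 eV

k_BT = 8.617×10⁻⁵ × 1990 K = 0.17148 eV.
Eᵢ/kT = 0, 2.0819, 3.5106.
Z = Σ gᵢe^(−Eᵢ/kT) = 4·e^(−0) + 5·e^(−2.0819) + 3·e^(−3.5106) = 4.0000 + 0.62347 + 0.089637 = 4.7131.
F = −kT ln Z = −0.17148 × ln(4.7131) = −0.17148 × 1.5503 = -0.266 eV.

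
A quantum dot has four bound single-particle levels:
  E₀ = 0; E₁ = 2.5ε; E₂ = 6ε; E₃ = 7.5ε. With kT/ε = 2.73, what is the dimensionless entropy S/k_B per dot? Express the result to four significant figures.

Eᵢ/kT = 0, 0.915751, 2.19780, 2.74725.
Z = Σ e^(−Eᵢ/kT) = e^(−0) + e^(−0.915751) + e^(−2.19780) + e^(−2.74725) = 1.00000 + 0.400216 + 0.111047 + 0.0641039 = 1.57537.
⟨E⟩ = Σ EᵢPᵢ = 1.36324 ε.
S/k_B = ln Z + ⟨E⟩/kT = ln(1.57537) + 1.36324/2.73 = 0.454490 + 0.499355 = 0.9538.

0.9538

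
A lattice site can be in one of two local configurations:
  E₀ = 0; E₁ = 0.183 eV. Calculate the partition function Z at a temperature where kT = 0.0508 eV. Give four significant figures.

Z = 1.027

Eᵢ/kT = 0, 3.60236.
Z = Σ e^(−Eᵢ/kT) = e^(−0) + e^(−3.60236) = 1.00000 + 0.0272593 = 1.02726.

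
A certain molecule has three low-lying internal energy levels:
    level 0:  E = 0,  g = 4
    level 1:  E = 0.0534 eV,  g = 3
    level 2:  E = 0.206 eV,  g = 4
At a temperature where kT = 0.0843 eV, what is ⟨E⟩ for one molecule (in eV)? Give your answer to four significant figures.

0.02636 eV

Eᵢ/kT = 0, 0.633452, 2.44365.
Z = Σ gᵢe^(−Eᵢ/kT) = 4·e^(−0) + 3·e^(−0.633452) + 4·e^(−2.44365) = 4.00000 + 1.59227 + 0.347373 = 5.93964.
⟨E⟩ = Σ Eᵢ gᵢe^(−Eᵢ/kT) / Z = (0·4.00000 + 0.0534·1.59227 + 0.206·0.347373) / 5.93964 = 0.02636 eV.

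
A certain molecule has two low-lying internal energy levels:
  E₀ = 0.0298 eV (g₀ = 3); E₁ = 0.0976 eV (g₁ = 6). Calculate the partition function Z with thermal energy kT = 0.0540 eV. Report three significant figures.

Eᵢ/kT = 0.55185, 1.8074.
Z = Σ gᵢe^(−Eᵢ/kT) = 3·e^(−0.55185) + 6·e^(−1.8074) = 1.7277 + 0.98448 = 2.7122.

Z = 2.71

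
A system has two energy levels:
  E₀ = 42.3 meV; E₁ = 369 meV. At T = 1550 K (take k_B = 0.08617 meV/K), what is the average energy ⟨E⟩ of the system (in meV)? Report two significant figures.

k_BT = 0.08617 × 1550 K = 133.6 meV.
Eᵢ/kT = 0.3166, 2.762.
Z = Σ e^(−Eᵢ/kT) = e^(−0.3166) + e^(−2.762) = 0.7286 + 0.06317 = 0.7918.
⟨E⟩ = Σ Eᵢ e^(−Eᵢ/kT) / Z = (42.3·0.7286 + 369·0.06317) / 0.7918 = 68 meV.

68 meV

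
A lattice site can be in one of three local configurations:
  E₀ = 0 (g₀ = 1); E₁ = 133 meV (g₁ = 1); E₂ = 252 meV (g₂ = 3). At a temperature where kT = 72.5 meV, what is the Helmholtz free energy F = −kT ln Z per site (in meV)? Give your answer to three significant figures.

Eᵢ/kT = 0, 1.8345, 3.4759.
Z = Σ gᵢe^(−Eᵢ/kT) = 1·e^(−0) + 1·e^(−1.8345) + 3·e^(−3.4759) = 1.0000 + 0.15969 + 0.092802 = 1.2525.
F = −kT ln Z = −72.5 × ln(1.2525) = −72.5 × 0.22514 = -16.3 meV.

-16.3 meV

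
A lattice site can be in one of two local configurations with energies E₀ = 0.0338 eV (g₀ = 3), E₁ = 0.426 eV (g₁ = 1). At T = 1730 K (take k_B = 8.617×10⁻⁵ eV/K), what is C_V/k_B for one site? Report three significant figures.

0.158

k_BT = 8.617×10⁻⁵ × 1730 K = 0.14907 eV.
Eᵢ/kT = 0.22674, 2.8577.
Z = Σ gᵢe^(−Eᵢ/kT) = 3·e^(−0.22674) + 1·e^(−2.8577) = 2.3914 + 0.057401 = 2.4488.
⟨E⟩ = 0.042993 eV, ⟨E²⟩ = 0.0053695 eV².
C_V/k_B = (⟨E²⟩ − ⟨E⟩²)/(kT)² = (0.0053695 − 0.0018484)/0.022222 = 0.158.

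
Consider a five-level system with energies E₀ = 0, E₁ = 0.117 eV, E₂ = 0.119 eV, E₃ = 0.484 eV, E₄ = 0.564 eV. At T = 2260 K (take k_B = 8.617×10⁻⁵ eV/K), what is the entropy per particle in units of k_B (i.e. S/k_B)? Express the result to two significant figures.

1.3

k_BT = 8.617×10⁻⁵ × 2260 K = 0.1947 eV.
Eᵢ/kT = 0, 0.6009, 0.6112, 2.486, 2.897.
Z = Σ e^(−Eᵢ/kT) = e^(−0) + e^(−0.6009) + e^(−0.6112) + e^(−2.486) + e^(−2.897) = 1.000 + 0.5483 + 0.5427 + 0.08324 + 0.05519 = 2.229.
⟨E⟩ = Σ EᵢPᵢ = 0.08979 eV.
S/k_B = ln Z + ⟨E⟩/kT = ln(2.229) + 0.08979/0.1947 = 0.8016 + 0.4612 = 1.3.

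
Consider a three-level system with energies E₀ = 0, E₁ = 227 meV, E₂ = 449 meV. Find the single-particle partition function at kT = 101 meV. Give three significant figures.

Eᵢ/kT = 0, 2.2475, 4.4455.
Z = Σ e^(−Eᵢ/kT) = e^(−0) + e^(−2.2475) + e^(−4.4455) = 1.0000 + 0.10566 + 0.011731 = 1.1174.

Z = 1.12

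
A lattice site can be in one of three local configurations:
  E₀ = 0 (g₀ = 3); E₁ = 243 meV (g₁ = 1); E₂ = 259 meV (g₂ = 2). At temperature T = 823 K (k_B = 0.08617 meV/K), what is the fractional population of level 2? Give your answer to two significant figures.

k_BT = 0.08617 × 823 K = 70.92 meV.
Eᵢ/kT = 0, 3.426, 3.652.
Z = Σ gᵢe^(−Eᵢ/kT) = 3·e^(−0) + 1·e^(−3.426) + 2·e^(−3.652) = 3.000 + 0.03252 + 0.05188 = 3.084.
P₂ = g₂ e^(−E₂/kT) / Z = 0.05188/3.084 = 0.017.

0.017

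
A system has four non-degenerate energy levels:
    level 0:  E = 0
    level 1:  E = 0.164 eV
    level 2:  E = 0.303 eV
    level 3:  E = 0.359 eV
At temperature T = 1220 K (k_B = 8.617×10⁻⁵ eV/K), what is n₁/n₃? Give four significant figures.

6.391

k_BT = 8.617×10⁻⁵ × 1220 K = 0.105127 eV.
n₁/n₃ = exp[−(E₁−E₃)/kT] = exp(−(-0.195 eV)/(0.105127 eV)) = exp(1.85490) = 6.391.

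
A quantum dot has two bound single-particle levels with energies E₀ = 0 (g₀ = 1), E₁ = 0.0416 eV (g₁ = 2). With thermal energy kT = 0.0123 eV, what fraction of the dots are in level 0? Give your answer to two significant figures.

0.94

Eᵢ/kT = 0, 3.382.
Z = Σ gᵢe^(−Eᵢ/kT) = 1·e^(−0) + 2·e^(−3.382) = 1.000 + 0.06796 = 1.068.
P₀ = g₀ e^(−E₀/kT) / Z = 1.000/1.068 = 0.94.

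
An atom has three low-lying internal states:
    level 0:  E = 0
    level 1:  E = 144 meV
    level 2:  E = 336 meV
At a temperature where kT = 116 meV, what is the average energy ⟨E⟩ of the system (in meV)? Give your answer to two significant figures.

Eᵢ/kT = 0, 1.241, 2.897.
Z = Σ e^(−Eᵢ/kT) = e^(−0) + e^(−1.241) + e^(−2.897) = 1.000 + 0.2891 + 0.05519 = 1.344.
⟨E⟩ = Σ Eᵢ e^(−Eᵢ/kT) / Z = (0·1.000 + 144·0.2891 + 336·0.05519) / 1.344 = 45 meV.

45 meV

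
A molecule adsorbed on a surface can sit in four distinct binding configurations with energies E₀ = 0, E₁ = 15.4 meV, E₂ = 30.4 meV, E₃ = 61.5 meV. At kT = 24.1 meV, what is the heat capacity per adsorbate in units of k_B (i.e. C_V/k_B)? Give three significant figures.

Eᵢ/kT = 0, 0.63900, 1.2614, 2.5519.
Z = Σ e^(−Eᵢ/kT) = e^(−0) + e^(−0.63900) + e^(−1.2614) + e^(−2.5519) = 1.0000 + 0.52782 + 0.28326 + 0.077933 = 1.8890.
⟨E⟩ = 11.399 meV, ⟨E²⟩ = 360.89 meV².
C_V/k_B = (⟨E²⟩ − ⟨E⟩²)/(kT)² = (360.89 − 129.94)/580.81 = 0.398.

0.398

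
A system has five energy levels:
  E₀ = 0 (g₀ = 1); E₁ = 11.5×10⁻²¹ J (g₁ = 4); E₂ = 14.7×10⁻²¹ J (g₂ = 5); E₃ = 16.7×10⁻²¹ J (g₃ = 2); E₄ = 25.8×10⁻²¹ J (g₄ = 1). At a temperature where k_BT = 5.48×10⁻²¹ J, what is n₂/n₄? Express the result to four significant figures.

n₂/n₄ = (g₂/g₄) exp[−(E₂−E₄)/kT] = (5/1) × exp(−(-11.1 ×10⁻²¹ J)/(5.48 ×10⁻²¹ J)) = (5/1) × exp(2.02555) = 37.90.

37.90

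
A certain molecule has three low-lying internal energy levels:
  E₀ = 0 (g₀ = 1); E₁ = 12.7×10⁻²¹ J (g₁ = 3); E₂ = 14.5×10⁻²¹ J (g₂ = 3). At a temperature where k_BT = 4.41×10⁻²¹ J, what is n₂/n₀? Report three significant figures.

n₂/n₀ = (g₂/g₀) exp[−(E₂−E₀)/kT] = (3/1) × exp(−(14.5 ×10⁻²¹ J)/(4.41 ×10⁻²¹ J)) = (3/1) × exp(-3.2880) = 0.112.

0.112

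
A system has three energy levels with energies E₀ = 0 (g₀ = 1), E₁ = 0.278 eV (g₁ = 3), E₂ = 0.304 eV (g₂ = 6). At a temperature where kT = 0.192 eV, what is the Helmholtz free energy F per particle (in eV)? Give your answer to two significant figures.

-0.21 eV

Eᵢ/kT = 0, 1.448, 1.583.
Z = Σ gᵢe^(−Eᵢ/kT) = 1·e^(−0) + 3·e^(−1.448) + 6·e^(−1.583) = 1.000 + 0.7051 + 1.232 = 2.937.
F = −kT ln Z = −0.192 × ln(2.937) = −0.192 × 1.077 = -0.21 eV.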